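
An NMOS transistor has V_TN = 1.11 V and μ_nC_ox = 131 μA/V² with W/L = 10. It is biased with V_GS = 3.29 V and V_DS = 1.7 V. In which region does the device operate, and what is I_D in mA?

k_n = μ_nC_ox · (W/L) = 1.31 mA/V².
V_ov = V_GS − V_TN = 3.29 − 1.11 = 2.18 V.
Since V_DS = 1.7 V < V_ov = 2.18 V, the device is in the triode region.
I_D = k_n [V_ov · V_DS − ½ V_DS²] = 1.31 × [2.18 × 1.7 − 0.5 × 1.7²] = 2.96 mA.

Triode; I_D = 2.96 mA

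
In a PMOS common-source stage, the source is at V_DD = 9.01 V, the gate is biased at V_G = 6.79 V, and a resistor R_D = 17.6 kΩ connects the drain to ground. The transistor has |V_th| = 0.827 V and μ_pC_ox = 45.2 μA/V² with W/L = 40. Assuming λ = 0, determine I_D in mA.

V_SG = V_DD − V_G = 9.01 − 6.79 = 2.22 V, so V_ov = 2.22 − 0.827 = 1.39 V.
k_p = μ_pC_ox · (W/L) = 1.808 mA/V².
Assume saturation: I_D = ½ k_p V_ov² = 0.5 × 1.808 × 1.39² = 1.75 mA, giving V_SD = V_DD − I_D R_D = 9.01 − 1.75 × 17.6 = -21.9 V.
But -21.9 V < V_ov = 1.39 V, so the device is actually in triode.
In triode I_D = k_p[V_ov V_SD − ½ V_SD²] and I_D = (V_DD − V_SD)/R_D. Equating: 15.9 V_SD² − 45.33 V_SD + 9.01 = 0, giving V_SD = 0.215 V (the root below V_ov).
I_D = (9.01 − 0.215) / 17.6 = 0.5 mA.

I_D = 0.500 mA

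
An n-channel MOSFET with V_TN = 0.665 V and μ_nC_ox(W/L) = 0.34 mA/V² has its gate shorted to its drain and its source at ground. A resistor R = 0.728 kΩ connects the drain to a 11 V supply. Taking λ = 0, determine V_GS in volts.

V_GS = 6.62 V

With gate tied to drain, V_GS = V_DS ≥ V_GS − V_TN, so the device is in saturation.
KCL at the drain: ½ k_n (V_GS − V_TN)² = (V_DD − V_GS)/R.
Let x = V_GS − 0.665. Then 0.124 x² + x − 10.34 = 0, giving x = 5.95 V (positive root), so V_GS = 6.62 V.
I_D = (V_DD − V_GS)/R = (11 − 6.62) / 0.728 = 6.02 mA.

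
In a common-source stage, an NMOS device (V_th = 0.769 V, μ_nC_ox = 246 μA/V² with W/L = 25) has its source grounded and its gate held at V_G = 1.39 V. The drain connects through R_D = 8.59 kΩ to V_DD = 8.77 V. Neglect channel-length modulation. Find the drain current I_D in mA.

V_GS = V_G = 1.39 V, so V_ov = 1.39 − 0.769 = 0.621 V.
k_n = μ_nC_ox · (W/L) = 6.15 mA/V².
Assume saturation: I_D = ½ k_n V_ov² = 0.5 × 6.15 × 0.621² = 1.19 mA, giving V_DS = V_DD − I_D R_D = 8.77 − 1.19 × 8.59 = -1.42 V.
But -1.42 V < V_ov = 0.621 V, so the device is actually in triode.
In triode I_D = k_n[V_ov V_DS − ½ V_DS²] and I_D = (V_DD − V_DS)/R_D. Equating: 26.4 V_DS² − 33.81 V_DS + 8.77 = 0, giving V_DS = 0.362 V (the root below V_ov).
I_D = (8.77 − 0.362) / 8.59 = 0.979 mA.

I_D = 0.979 mA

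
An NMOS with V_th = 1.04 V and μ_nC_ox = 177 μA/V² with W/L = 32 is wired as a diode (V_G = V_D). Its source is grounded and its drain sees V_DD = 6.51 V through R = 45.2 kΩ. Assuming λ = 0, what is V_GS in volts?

V_GS = 1.24 V

With gate tied to drain, V_GS = V_DS ≥ V_GS − V_th, so the device is in saturation.
k_n = μ_nC_ox · (W/L) = 5.664 mA/V².
KCL at the drain: ½ k_n (V_GS − V_th)² = (V_DD − V_GS)/R.
Let x = V_GS − 1.04. Then 128 x² + x − 5.47 = 0, giving x = 0.203 V (positive root), so V_GS = 1.24 V.
I_D = (V_DD − V_GS)/R = (6.51 − 1.24) / 45.2 = 0.117 mA.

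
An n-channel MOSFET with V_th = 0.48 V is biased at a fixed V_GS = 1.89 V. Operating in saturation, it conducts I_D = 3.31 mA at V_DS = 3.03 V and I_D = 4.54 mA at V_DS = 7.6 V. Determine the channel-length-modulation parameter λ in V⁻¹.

λ = 0.108 V⁻¹

With V_GS fixed, I_D ∝ (1 + λ V_DS) in saturation, so I_D2/I_D1 = (1 + λ V_DS2)/(1 + λ V_DS1).
4.54/3.31 = 1.372 = (1 + 7.6 λ)/(1 + 3.03 λ).
Solving: λ (I_D1 V_DS2 − I_D2 V_DS1) = I_D2 − I_D1, so λ = (4.54 − 3.31) / (3.31 × 7.6 − 4.54 × 3.03) = 1.23 / 11.4 = 0.108 V⁻¹.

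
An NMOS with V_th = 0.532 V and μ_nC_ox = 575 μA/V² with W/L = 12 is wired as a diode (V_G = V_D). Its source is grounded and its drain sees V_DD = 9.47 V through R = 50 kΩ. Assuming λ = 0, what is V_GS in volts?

V_GS = 0.757 V

With gate tied to drain, V_GS = V_DS ≥ V_GS − V_th, so the device is in saturation.
k_n = μ_nC_ox · (W/L) = 6.9 mA/V².
KCL at the drain: ½ k_n (V_GS − V_th)² = (V_DD − V_GS)/R.
Let x = V_GS − 0.532. Then 172 x² + x − 8.938 = 0, giving x = 0.225 V (positive root), so V_GS = 0.757 V.
I_D = (V_DD − V_GS)/R = (9.47 − 0.757) / 50 = 0.174 mA.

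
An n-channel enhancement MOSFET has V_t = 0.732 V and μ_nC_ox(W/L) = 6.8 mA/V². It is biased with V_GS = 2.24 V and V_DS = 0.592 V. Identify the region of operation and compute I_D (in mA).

V_ov = V_GS − V_t = 2.24 − 0.732 = 1.51 V.
Since V_DS = 0.592 V < V_ov = 1.51 V, the device is in the triode region.
I_D = k_n [V_ov · V_DS − ½ V_DS²] = 6.8 × [1.51 × 0.592 − 0.5 × 0.592²] = 4.88 mA.

Triode; I_D = 4.88 mA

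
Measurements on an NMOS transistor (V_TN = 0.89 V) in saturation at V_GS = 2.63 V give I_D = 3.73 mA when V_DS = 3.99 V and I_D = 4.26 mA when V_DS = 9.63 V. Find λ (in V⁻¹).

With V_GS fixed, I_D ∝ (1 + λ V_DS) in saturation, so I_D2/I_D1 = (1 + λ V_DS2)/(1 + λ V_DS1).
4.26/3.73 = 1.142 = (1 + 9.63 λ)/(1 + 3.99 λ).
Solving: λ (I_D1 V_DS2 − I_D2 V_DS1) = I_D2 − I_D1, so λ = (4.26 − 3.73) / (3.73 × 9.63 − 4.26 × 3.99) = 0.53 / 18.9 = 0.028 V⁻¹.

λ = 0.0280 V⁻¹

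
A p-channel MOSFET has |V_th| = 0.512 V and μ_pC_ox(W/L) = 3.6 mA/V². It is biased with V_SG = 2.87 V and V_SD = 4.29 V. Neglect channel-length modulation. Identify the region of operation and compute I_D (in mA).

V_ov = V_SG − |V_th| = 2.87 − 0.512 = 2.36 V.
Since V_SD = 4.29 V ≥ V_ov = 2.36 V, the device is in saturation.
I_D = ½ k_p V_ov² = 0.5 × 3.6 × 2.36² = 10 mA.

Saturation; I_D = 10.0 mA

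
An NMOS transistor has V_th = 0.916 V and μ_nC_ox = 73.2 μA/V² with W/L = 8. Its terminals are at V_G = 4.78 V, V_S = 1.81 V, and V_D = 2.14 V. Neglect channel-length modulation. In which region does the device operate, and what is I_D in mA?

Triode; I_D = 0.365 mA

V_GS = V_G − V_S = 4.78 − 1.81 = 2.97 V; V_DS = V_D − V_S = 2.14 − 1.81 = 0.33 V.
k_n = μ_nC_ox · (W/L) = 0.5856 mA/V².
V_ov = V_GS − V_th = 2.97 − 0.916 = 2.05 V.
Since V_DS = 0.33 V < V_ov = 2.05 V, the device is in the triode region.
I_D = k_n [V_ov · V_DS − ½ V_DS²] = 0.5856 × [2.05 × 0.33 − 0.5 × 0.33²] = 0.365 mA.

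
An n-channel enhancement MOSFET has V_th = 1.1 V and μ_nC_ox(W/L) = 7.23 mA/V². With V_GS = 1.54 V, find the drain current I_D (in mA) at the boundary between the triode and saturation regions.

At the boundary V_DS = V_ov = V_GS − V_th = 1.54 − 1.1 = 0.44 V.
I_D = ½ k_n V_ov² = 0.5 × 7.23 × 0.44² = 0.7 mA.

I_D = 0.700 mA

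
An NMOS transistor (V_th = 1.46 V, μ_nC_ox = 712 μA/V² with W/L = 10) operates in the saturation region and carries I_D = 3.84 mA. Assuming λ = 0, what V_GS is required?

k_n = μ_nC_ox · (W/L) = 7.12 mA/V².
In saturation I_D = ½ k_n (V_GS − V_th)², so V_GS − V_th = √(2 I_D / k_n) = √(2 × 3.84 / 7.12) = 1.04 V.
V_GS = 1.46 + 1.04 = 2.5 V.

V_GS = 2.50 V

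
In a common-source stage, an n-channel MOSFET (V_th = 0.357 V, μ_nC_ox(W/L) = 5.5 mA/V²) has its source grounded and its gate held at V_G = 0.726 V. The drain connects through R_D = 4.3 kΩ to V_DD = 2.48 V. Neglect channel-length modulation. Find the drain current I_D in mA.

I_D = 0.374 mA

V_GS = V_G = 0.726 V, so V_ov = 0.726 − 0.357 = 0.369 V.
Assume saturation: I_D = ½ k_n V_ov² = 0.5 × 5.5 × 0.369² = 0.374 mA, giving V_DS = V_DD − I_D R_D = 2.48 − 0.374 × 4.3 = 0.87 V.
V_DS = 0.87 V ≥ V_ov = 0.369 V, confirming saturation.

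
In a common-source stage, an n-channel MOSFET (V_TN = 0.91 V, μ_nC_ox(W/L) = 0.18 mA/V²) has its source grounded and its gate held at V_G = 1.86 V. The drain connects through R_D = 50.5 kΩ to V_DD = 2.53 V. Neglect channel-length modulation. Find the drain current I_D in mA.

I_D = 0.0440 mA

V_GS = V_G = 1.86 V, so V_ov = 1.86 − 0.91 = 0.95 V.
Assume saturation: I_D = ½ k_n V_ov² = 0.5 × 0.18 × 0.95² = 0.0812 mA, giving V_DS = V_DD − I_D R_D = 2.53 − 0.0812 × 50.5 = -1.57 V.
But -1.57 V < V_ov = 0.95 V, so the device is actually in triode.
In triode I_D = k_n[V_ov V_DS − ½ V_DS²] and I_D = (V_DD − V_DS)/R_D. Equating: 4.54 V_DS² − 9.636 V_DS + 2.53 = 0, giving V_DS = 0.307 V (the root below V_ov).
I_D = (2.53 − 0.307) / 50.5 = 0.044 mA.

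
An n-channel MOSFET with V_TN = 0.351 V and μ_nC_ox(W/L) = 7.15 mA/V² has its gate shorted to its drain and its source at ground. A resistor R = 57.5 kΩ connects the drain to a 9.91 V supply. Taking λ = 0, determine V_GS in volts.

V_GS = 0.564 V

With gate tied to drain, V_GS = V_DS ≥ V_GS − V_TN, so the device is in saturation.
KCL at the drain: ½ k_n (V_GS − V_TN)² = (V_DD − V_GS)/R.
Let x = V_GS − 0.351. Then 206 x² + x − 9.559 = 0, giving x = 0.213 V (positive root), so V_GS = 0.564 V.
I_D = (V_DD − V_GS)/R = (9.91 − 0.564) / 57.5 = 0.163 mA.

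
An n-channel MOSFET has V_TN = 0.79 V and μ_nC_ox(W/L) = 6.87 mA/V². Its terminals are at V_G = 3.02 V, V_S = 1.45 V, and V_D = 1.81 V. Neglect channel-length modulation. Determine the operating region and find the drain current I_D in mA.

V_GS = V_G − V_S = 3.02 − 1.45 = 1.57 V; V_DS = V_D − V_S = 1.81 − 1.45 = 0.36 V.
V_ov = V_GS − V_TN = 1.57 − 0.79 = 0.78 V.
Since V_DS = 0.36 V < V_ov = 0.78 V, the device is in the triode region.
I_D = k_n [V_ov · V_DS − ½ V_DS²] = 6.87 × [0.78 × 0.36 − 0.5 × 0.36²] = 1.48 mA.

Triode; I_D = 1.48 mA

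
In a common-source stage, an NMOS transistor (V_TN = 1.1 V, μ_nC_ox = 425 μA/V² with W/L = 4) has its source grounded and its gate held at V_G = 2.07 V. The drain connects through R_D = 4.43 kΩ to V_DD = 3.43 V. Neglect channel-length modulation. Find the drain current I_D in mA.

I_D = 0.650 mA

V_GS = V_G = 2.07 V, so V_ov = 2.07 − 1.1 = 0.97 V.
k_n = μ_nC_ox · (W/L) = 1.7 mA/V².
Assume saturation: I_D = ½ k_n V_ov² = 0.5 × 1.7 × 0.97² = 0.8 mA, giving V_DS = V_DD − I_D R_D = 3.43 − 0.8 × 4.43 = -0.113 V.
But -0.113 V < V_ov = 0.97 V, so the device is actually in triode.
In triode I_D = k_n[V_ov V_DS − ½ V_DS²] and I_D = (V_DD − V_DS)/R_D. Equating: 3.77 V_DS² − 8.305 V_DS + 3.43 = 0, giving V_DS = 0.55 V (the root below V_ov).
I_D = (3.43 − 0.55) / 4.43 = 0.65 mA.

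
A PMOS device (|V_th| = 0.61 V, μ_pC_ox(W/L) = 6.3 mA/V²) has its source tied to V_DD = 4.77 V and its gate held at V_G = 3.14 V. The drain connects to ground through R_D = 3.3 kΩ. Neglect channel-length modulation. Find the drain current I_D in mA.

I_D = 1.37 mA

V_SG = V_DD − V_G = 4.77 − 3.14 = 1.63 V, so V_ov = 1.63 − 0.61 = 1.02 V.
Assume saturation: I_D = ½ k_p V_ov² = 0.5 × 6.3 × 1.02² = 3.28 mA, giving V_SD = V_DD − I_D R_D = 4.77 − 3.28 × 3.3 = -6.04 V.
But -6.04 V < V_ov = 1.02 V, so the device is actually in triode.
In triode I_D = k_p[V_ov V_SD − ½ V_SD²] and I_D = (V_DD − V_SD)/R_D. Equating: 10.4 V_SD² − 22.21 V_SD + 4.77 = 0, giving V_SD = 0.242 V (the root below V_ov).
I_D = (4.77 − 0.242) / 3.3 = 1.37 mA.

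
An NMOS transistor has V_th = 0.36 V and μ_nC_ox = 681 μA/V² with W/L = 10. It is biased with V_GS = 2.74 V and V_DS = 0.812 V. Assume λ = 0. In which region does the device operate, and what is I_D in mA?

k_n = μ_nC_ox · (W/L) = 6.81 mA/V².
V_ov = V_GS − V_th = 2.74 − 0.36 = 2.38 V.
Since V_DS = 0.812 V < V_ov = 2.38 V, the device is in the triode region.
I_D = k_n [V_ov · V_DS − ½ V_DS²] = 6.81 × [2.38 × 0.812 − 0.5 × 0.812²] = 10.9 mA.

Triode; I_D = 10.9 mA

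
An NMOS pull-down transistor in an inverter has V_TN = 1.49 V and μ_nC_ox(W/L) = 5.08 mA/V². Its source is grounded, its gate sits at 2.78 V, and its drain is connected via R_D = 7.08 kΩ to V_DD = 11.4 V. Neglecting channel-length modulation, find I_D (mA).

V_GS = V_G = 2.78 V, so V_ov = 2.78 − 1.49 = 1.29 V.
Assume saturation: I_D = ½ k_n V_ov² = 0.5 × 5.08 × 1.29² = 4.23 mA, giving V_DS = V_DD − I_D R_D = 11.4 − 4.23 × 7.08 = -18.5 V.
But -18.5 V < V_ov = 1.29 V, so the device is actually in triode.
In triode I_D = k_n[V_ov V_DS − ½ V_DS²] and I_D = (V_DD − V_DS)/R_D. Equating: 18 V_DS² − 47.4 V_DS + 11.4 = 0, giving V_DS = 0.268 V (the root below V_ov).
I_D = (11.4 − 0.268) / 7.08 = 1.57 mA.

I_D = 1.57 mA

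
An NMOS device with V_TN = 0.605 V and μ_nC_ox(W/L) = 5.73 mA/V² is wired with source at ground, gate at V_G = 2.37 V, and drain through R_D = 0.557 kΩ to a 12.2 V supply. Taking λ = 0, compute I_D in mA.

V_GS = V_G = 2.37 V, so V_ov = 2.37 − 0.605 = 1.77 V.
Assume saturation: I_D = ½ k_n V_ov² = 0.5 × 5.73 × 1.77² = 8.93 mA, giving V_DS = V_DD − I_D R_D = 12.2 − 8.93 × 0.557 = 7.23 V.
V_DS = 7.23 V ≥ V_ov = 1.77 V, confirming saturation.

I_D = 8.93 mA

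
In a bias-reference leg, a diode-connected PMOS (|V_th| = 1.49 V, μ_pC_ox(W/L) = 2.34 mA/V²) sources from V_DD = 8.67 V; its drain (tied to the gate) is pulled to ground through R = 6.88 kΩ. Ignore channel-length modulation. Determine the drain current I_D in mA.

With gate tied to drain, V_SG = V_SD ≥ V_SG − |V_th|, so the device is in saturation.
KCL at the drain: ½ k_p (V_SG − |V_th|)² = (V_DD − V_SG)/R.
Let x = V_SG − 1.49. Then 8.05 x² + x − 7.18 = 0, giving x = 0.884 V (positive root), so V_SG = 2.37 V.
I_D = (V_DD − V_SG)/R = (8.67 − 2.37) / 6.88 = 0.915 mA.

I_D = 0.915 mA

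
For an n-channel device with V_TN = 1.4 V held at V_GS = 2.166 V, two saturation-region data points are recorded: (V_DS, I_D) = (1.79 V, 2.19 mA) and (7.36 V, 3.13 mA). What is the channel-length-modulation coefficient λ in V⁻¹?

λ = 0.0894 V⁻¹

With V_GS fixed, I_D ∝ (1 + λ V_DS) in saturation, so I_D2/I_D1 = (1 + λ V_DS2)/(1 + λ V_DS1).
3.13/2.19 = 1.429 = (1 + 7.36 λ)/(1 + 1.79 λ).
Solving: λ (I_D1 V_DS2 − I_D2 V_DS1) = I_D2 − I_D1, so λ = (3.13 − 2.19) / (2.19 × 7.36 − 3.13 × 1.79) = 0.94 / 10.5 = 0.0894 V⁻¹.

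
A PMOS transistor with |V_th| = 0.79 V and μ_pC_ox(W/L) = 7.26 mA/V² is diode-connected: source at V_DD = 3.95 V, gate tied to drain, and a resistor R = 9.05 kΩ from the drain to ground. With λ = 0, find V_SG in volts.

V_SG = 1.09 V

With gate tied to drain, V_SG = V_SD ≥ V_SG − |V_th|, so the device is in saturation.
KCL at the drain: ½ k_p (V_SG − |V_th|)² = (V_DD − V_SG)/R.
Let x = V_SG − 0.79. Then 32.9 x² + x − 3.16 = 0, giving x = 0.295 V (positive root), so V_SG = 1.09 V.
I_D = (V_DD − V_SG)/R = (3.95 − 1.09) / 9.05 = 0.317 mA.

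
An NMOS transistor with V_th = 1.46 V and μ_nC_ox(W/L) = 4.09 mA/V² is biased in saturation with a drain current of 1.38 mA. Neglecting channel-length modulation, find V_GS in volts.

In saturation I_D = ½ k_n (V_GS − V_th)², so V_GS − V_th = √(2 I_D / k_n) = √(2 × 1.38 / 4.09) = 0.821 V.
V_GS = 1.46 + 0.821 = 2.28 V.

V_GS = 2.28 V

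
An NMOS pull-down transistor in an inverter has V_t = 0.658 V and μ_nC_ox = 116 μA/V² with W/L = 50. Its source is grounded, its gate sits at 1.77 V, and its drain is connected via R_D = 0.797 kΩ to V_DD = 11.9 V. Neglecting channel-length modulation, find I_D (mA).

I_D = 3.59 mA

V_GS = V_G = 1.77 V, so V_ov = 1.77 − 0.658 = 1.11 V.
k_n = μ_nC_ox · (W/L) = 5.8 mA/V².
Assume saturation: I_D = ½ k_n V_ov² = 0.5 × 5.8 × 1.11² = 3.59 mA, giving V_DS = V_DD − I_D R_D = 11.9 − 3.59 × 0.797 = 9.04 V.
V_DS = 9.04 V ≥ V_ov = 1.11 V, confirming saturation.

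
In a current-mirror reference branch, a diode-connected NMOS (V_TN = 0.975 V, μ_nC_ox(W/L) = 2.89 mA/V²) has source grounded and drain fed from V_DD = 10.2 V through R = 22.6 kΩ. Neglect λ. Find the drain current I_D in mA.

With gate tied to drain, V_GS = V_DS ≥ V_GS − V_TN, so the device is in saturation.
KCL at the drain: ½ k_n (V_GS − V_TN)² = (V_DD − V_GS)/R.
Let x = V_GS − 0.975. Then 32.7 x² + x − 9.225 = 0, giving x = 0.516 V (positive root), so V_GS = 1.49 V.
I_D = (V_DD − V_GS)/R = (10.2 − 1.49) / 22.6 = 0.385 mA.

I_D = 0.385 mA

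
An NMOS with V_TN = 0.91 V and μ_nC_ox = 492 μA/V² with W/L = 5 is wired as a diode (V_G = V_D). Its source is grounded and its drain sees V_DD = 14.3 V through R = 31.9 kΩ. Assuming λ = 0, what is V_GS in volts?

V_GS = 1.48 V

With gate tied to drain, V_GS = V_DS ≥ V_GS − V_TN, so the device is in saturation.
k_n = μ_nC_ox · (W/L) = 2.46 mA/V².
KCL at the drain: ½ k_n (V_GS − V_TN)² = (V_DD − V_GS)/R.
Let x = V_GS − 0.91. Then 39.2 x² + x − 13.39 = 0, giving x = 0.572 V (positive root), so V_GS = 1.48 V.
I_D = (V_DD − V_GS)/R = (14.3 − 1.48) / 31.9 = 0.402 mA.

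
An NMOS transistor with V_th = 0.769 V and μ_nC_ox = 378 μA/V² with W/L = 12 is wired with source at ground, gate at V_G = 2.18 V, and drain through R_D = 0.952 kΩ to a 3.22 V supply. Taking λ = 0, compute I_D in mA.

I_D = 2.81 mA

V_GS = V_G = 2.18 V, so V_ov = 2.18 − 0.769 = 1.41 V.
k_n = μ_nC_ox · (W/L) = 4.536 mA/V².
Assume saturation: I_D = ½ k_n V_ov² = 0.5 × 4.536 × 1.41² = 4.52 mA, giving V_DS = V_DD − I_D R_D = 3.22 − 4.52 × 0.952 = -1.08 V.
But -1.08 V < V_ov = 1.41 V, so the device is actually in triode.
In triode I_D = k_n[V_ov V_DS − ½ V_DS²] and I_D = (V_DD − V_DS)/R_D. Equating: 2.16 V_DS² − 7.093 V_DS + 3.22 = 0, giving V_DS = 0.544 V (the root below V_ov).
I_D = (3.22 − 0.544) / 0.952 = 2.81 mA.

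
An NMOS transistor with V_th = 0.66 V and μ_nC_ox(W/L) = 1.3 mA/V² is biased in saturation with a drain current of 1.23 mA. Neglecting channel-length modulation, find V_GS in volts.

V_GS = 2.04 V

In saturation I_D = ½ k_n (V_GS − V_th)², so V_GS − V_th = √(2 I_D / k_n) = √(2 × 1.23 / 1.3) = 1.38 V.
V_GS = 0.66 + 1.38 = 2.04 V.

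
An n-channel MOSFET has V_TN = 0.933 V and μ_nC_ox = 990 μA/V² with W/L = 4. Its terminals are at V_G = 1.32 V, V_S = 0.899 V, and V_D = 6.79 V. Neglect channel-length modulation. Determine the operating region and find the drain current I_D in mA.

V_GS = V_G − V_S = 1.32 − 0.899 = 0.421 V; V_DS = V_D − V_S = 6.79 − 0.899 = 5.89 V.
V_GS = 0.421 V < V_TN = 0.933 V, so the transistor is in cutoff.

Cutoff; I_D = 0 mA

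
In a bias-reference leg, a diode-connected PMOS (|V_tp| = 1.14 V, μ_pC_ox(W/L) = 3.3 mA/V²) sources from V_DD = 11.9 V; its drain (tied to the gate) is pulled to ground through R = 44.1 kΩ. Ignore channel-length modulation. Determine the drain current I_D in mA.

I_D = 0.235 mA

With gate tied to drain, V_SG = V_SD ≥ V_SG − |V_tp|, so the device is in saturation.
KCL at the drain: ½ k_p (V_SG − |V_tp|)² = (V_DD − V_SG)/R.
Let x = V_SG − 1.14. Then 72.8 x² + x − 10.76 = 0, giving x = 0.378 V (positive root), so V_SG = 1.52 V.
I_D = (V_DD − V_SG)/R = (11.9 − 1.52) / 44.1 = 0.235 mA.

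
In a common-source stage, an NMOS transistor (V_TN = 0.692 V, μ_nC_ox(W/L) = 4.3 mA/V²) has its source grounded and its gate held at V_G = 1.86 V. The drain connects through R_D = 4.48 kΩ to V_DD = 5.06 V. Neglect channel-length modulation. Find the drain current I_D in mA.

V_GS = V_G = 1.86 V, so V_ov = 1.86 − 0.692 = 1.17 V.
Assume saturation: I_D = ½ k_n V_ov² = 0.5 × 4.3 × 1.17² = 2.93 mA, giving V_DS = V_DD − I_D R_D = 5.06 − 2.93 × 4.48 = -8.08 V.
But -8.08 V < V_ov = 1.17 V, so the device is actually in triode.
In triode I_D = k_n[V_ov V_DS − ½ V_DS²] and I_D = (V_DD − V_DS)/R_D. Equating: 9.63 V_DS² − 23.5 V_DS + 5.06 = 0, giving V_DS = 0.239 V (the root below V_ov).
I_D = (5.06 − 0.239) / 4.48 = 1.08 mA.

I_D = 1.08 mA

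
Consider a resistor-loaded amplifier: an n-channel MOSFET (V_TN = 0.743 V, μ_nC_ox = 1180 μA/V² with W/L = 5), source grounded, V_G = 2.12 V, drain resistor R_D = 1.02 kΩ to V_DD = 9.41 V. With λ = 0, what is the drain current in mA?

V_GS = V_G = 2.12 V, so V_ov = 2.12 − 0.743 = 1.38 V.
k_n = μ_nC_ox · (W/L) = 5.9 mA/V².
Assume saturation: I_D = ½ k_n V_ov² = 0.5 × 5.9 × 1.38² = 5.59 mA, giving V_DS = V_DD − I_D R_D = 9.41 − 5.59 × 1.02 = 3.7 V.
V_DS = 3.7 V ≥ V_ov = 1.38 V, confirming saturation.

I_D = 5.59 mA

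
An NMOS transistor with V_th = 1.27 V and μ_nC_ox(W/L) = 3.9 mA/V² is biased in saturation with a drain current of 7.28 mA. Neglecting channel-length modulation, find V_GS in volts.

V_GS = 3.20 V

In saturation I_D = ½ k_n (V_GS − V_th)², so V_GS − V_th = √(2 I_D / k_n) = √(2 × 7.28 / 3.9) = 1.93 V.
V_GS = 1.27 + 1.93 = 3.2 V.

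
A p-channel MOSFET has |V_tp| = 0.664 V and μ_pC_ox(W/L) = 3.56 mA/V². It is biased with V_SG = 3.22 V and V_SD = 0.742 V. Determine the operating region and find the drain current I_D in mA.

V_ov = V_SG − |V_tp| = 3.22 − 0.664 = 2.56 V.
Since V_SD = 0.742 V < V_ov = 2.56 V, the device is in the triode region.
I_D = k_p [V_ov · V_SD − ½ V_SD²] = 3.56 × [2.56 × 0.742 − 0.5 × 0.742²] = 5.77 mA.

Triode; I_D = 5.77 mA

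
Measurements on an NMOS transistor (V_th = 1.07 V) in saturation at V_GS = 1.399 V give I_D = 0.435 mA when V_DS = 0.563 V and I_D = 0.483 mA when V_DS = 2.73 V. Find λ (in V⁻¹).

With V_GS fixed, I_D ∝ (1 + λ V_DS) in saturation, so I_D2/I_D1 = (1 + λ V_DS2)/(1 + λ V_DS1).
0.483/0.435 = 1.11 = (1 + 2.73 λ)/(1 + 0.563 λ).
Solving: λ (I_D1 V_DS2 − I_D2 V_DS1) = I_D2 − I_D1, so λ = (0.483 − 0.435) / (0.435 × 2.73 − 0.483 × 0.563) = 0.048 / 0.916 = 0.0524 V⁻¹.

λ = 0.0524 V⁻¹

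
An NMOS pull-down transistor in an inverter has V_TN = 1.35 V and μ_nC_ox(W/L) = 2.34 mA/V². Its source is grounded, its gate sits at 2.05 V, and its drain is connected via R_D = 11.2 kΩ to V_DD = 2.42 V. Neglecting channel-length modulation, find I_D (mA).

V_GS = V_G = 2.05 V, so V_ov = 2.05 − 1.35 = 0.7 V.
Assume saturation: I_D = ½ k_n V_ov² = 0.5 × 2.34 × 0.7² = 0.573 mA, giving V_DS = V_DD − I_D R_D = 2.42 − 0.573 × 11.2 = -4 V.
But -4 V < V_ov = 0.7 V, so the device is actually in triode.
In triode I_D = k_n[V_ov V_DS − ½ V_DS²] and I_D = (V_DD − V_DS)/R_D. Equating: 13.1 V_DS² − 19.35 V_DS + 2.42 = 0, giving V_DS = 0.138 V (the root below V_ov).
I_D = (2.42 − 0.138) / 11.2 = 0.204 mA.

I_D = 0.204 mA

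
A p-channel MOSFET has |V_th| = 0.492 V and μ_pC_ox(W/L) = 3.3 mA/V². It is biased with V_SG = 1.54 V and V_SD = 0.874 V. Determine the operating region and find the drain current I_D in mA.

V_ov = V_SG − |V_th| = 1.54 − 0.492 = 1.05 V.
Since V_SD = 0.874 V < V_ov = 1.05 V, the device is in the triode region.
I_D = k_p [V_ov · V_SD − ½ V_SD²] = 3.3 × [1.05 × 0.874 − 0.5 × 0.874²] = 1.76 mA.

Triode; I_D = 1.76 mA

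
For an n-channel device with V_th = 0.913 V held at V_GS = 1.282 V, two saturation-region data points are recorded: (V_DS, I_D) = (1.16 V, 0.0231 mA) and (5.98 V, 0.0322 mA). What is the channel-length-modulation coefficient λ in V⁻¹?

λ = 0.0903 V⁻¹

With V_GS fixed, I_D ∝ (1 + λ V_DS) in saturation, so I_D2/I_D1 = (1 + λ V_DS2)/(1 + λ V_DS1).
0.0322/0.0231 = 1.394 = (1 + 5.98 λ)/(1 + 1.16 λ).
Solving: λ (I_D1 V_DS2 − I_D2 V_DS1) = I_D2 − I_D1, so λ = (0.0322 − 0.0231) / (0.0231 × 5.98 − 0.0322 × 1.16) = 0.0091 / 0.101 = 0.0903 V⁻¹.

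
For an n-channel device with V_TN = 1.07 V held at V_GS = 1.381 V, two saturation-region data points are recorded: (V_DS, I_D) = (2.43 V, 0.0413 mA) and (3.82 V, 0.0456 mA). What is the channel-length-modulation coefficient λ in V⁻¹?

With V_GS fixed, I_D ∝ (1 + λ V_DS) in saturation, so I_D2/I_D1 = (1 + λ V_DS2)/(1 + λ V_DS1).
0.0456/0.0413 = 1.104 = (1 + 3.82 λ)/(1 + 2.43 λ).
Solving: λ (I_D1 V_DS2 − I_D2 V_DS1) = I_D2 − I_D1, so λ = (0.0456 − 0.0413) / (0.0413 × 3.82 − 0.0456 × 2.43) = 0.0043 / 0.047 = 0.0916 V⁻¹.

λ = 0.0916 V⁻¹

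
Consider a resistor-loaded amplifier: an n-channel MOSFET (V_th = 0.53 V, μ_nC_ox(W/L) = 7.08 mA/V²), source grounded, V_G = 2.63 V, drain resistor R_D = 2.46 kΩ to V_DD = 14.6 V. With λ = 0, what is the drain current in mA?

V_GS = V_G = 2.63 V, so V_ov = 2.63 − 0.53 = 2.1 V.
Assume saturation: I_D = ½ k_n V_ov² = 0.5 × 7.08 × 2.1² = 15.6 mA, giving V_DS = V_DD − I_D R_D = 14.6 − 15.6 × 2.46 = -23.8 V.
But -23.8 V < V_ov = 2.1 V, so the device is actually in triode.
In triode I_D = k_n[V_ov V_DS − ½ V_DS²] and I_D = (V_DD − V_DS)/R_D. Equating: 8.71 V_DS² − 37.58 V_DS + 14.6 = 0, giving V_DS = 0.432 V (the root below V_ov).
I_D = (14.6 − 0.432) / 2.46 = 5.76 mA.

I_D = 5.76 mA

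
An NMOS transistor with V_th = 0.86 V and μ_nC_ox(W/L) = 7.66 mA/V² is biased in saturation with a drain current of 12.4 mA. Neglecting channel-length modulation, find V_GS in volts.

In saturation I_D = ½ k_n (V_GS − V_th)², so V_GS − V_th = √(2 I_D / k_n) = √(2 × 12.4 / 7.66) = 1.8 V.
V_GS = 0.86 + 1.8 = 2.66 V.

V_GS = 2.66 V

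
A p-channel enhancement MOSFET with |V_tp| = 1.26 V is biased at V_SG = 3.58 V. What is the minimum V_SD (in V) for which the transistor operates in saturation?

The boundary between triode and saturation is V_SD = V_SG − |V_tp| = V_ov.
V_ov = 3.58 − 1.26 = 2.32 V.

V_SD,sat = 2.32 V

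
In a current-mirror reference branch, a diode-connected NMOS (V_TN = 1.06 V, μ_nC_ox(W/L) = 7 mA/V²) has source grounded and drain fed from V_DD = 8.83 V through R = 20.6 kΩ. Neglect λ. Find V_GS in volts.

V_GS = 1.38 V

With gate tied to drain, V_GS = V_DS ≥ V_GS − V_TN, so the device is in saturation.
KCL at the drain: ½ k_n (V_GS − V_TN)² = (V_DD − V_GS)/R.
Let x = V_GS − 1.06. Then 72.1 x² + x − 7.77 = 0, giving x = 0.321 V (positive root), so V_GS = 1.38 V.
I_D = (V_DD − V_GS)/R = (8.83 − 1.38) / 20.6 = 0.362 mA.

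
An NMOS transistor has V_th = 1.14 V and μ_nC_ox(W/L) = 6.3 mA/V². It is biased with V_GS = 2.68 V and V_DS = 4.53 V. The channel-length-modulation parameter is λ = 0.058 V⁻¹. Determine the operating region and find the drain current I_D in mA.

V_ov = V_GS − V_th = 2.68 − 1.14 = 1.54 V.
Since V_DS = 4.53 V ≥ V_ov = 1.54 V, the device is in saturation.
I_D = ½ k_n V_ov² (1 + λ V_DS) = 0.5 × 6.3 × 1.54² × (1 + 0.058 × 4.53) = 9.43 mA.

Saturation; I_D = 9.43 mA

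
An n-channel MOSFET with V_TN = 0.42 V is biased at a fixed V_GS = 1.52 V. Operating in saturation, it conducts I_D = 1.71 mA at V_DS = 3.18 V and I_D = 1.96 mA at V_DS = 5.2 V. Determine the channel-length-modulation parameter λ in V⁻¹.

λ = 0.0940 V⁻¹

With V_GS fixed, I_D ∝ (1 + λ V_DS) in saturation, so I_D2/I_D1 = (1 + λ V_DS2)/(1 + λ V_DS1).
1.96/1.71 = 1.146 = (1 + 5.2 λ)/(1 + 3.18 λ).
Solving: λ (I_D1 V_DS2 − I_D2 V_DS1) = I_D2 − I_D1, so λ = (1.96 − 1.71) / (1.71 × 5.2 − 1.96 × 3.18) = 0.25 / 2.66 = 0.094 V⁻¹.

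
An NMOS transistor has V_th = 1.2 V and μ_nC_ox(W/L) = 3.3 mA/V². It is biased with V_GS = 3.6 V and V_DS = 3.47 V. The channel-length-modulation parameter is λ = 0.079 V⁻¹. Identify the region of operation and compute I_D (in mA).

V_ov = V_GS − V_th = 3.6 − 1.2 = 2.4 V.
Since V_DS = 3.47 V ≥ V_ov = 2.4 V, the device is in saturation.
I_D = ½ k_n V_ov² (1 + λ V_DS) = 0.5 × 3.3 × 2.4² × (1 + 0.079 × 3.47) = 12.1 mA.

Saturation; I_D = 12.1 mA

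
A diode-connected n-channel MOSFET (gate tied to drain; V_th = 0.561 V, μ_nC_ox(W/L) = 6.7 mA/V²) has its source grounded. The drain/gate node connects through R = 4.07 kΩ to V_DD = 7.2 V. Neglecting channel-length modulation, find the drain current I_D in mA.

I_D = 1.47 mA

With gate tied to drain, V_GS = V_DS ≥ V_GS − V_th, so the device is in saturation.
KCL at the drain: ½ k_n (V_GS − V_th)² = (V_DD − V_GS)/R.
Let x = V_GS − 0.561. Then 13.6 x² + x − 6.639 = 0, giving x = 0.662 V (positive root), so V_GS = 1.22 V.
I_D = (V_DD − V_GS)/R = (7.2 − 1.22) / 4.07 = 1.47 mA.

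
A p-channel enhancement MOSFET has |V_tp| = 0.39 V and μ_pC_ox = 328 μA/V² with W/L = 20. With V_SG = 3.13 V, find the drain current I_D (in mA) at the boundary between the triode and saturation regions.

I_D = 24.6 mA

At the boundary V_SD = V_ov = V_SG − |V_tp| = 3.13 − 0.39 = 2.74 V.
k_p = μ_pC_ox · (W/L) = 6.56 mA/V².
I_D = ½ k_p V_ov² = 0.5 × 6.56 × 2.74² = 24.6 mA.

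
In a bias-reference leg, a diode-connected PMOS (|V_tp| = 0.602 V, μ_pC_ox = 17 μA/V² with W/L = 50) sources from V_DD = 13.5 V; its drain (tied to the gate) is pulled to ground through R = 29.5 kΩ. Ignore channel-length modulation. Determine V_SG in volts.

With gate tied to drain, V_SG = V_SD ≥ V_SG − |V_tp|, so the device is in saturation.
k_p = μ_pC_ox · (W/L) = 0.85 mA/V².
KCL at the drain: ½ k_p (V_SG − |V_tp|)² = (V_DD − V_SG)/R.
Let x = V_SG − 0.602. Then 12.5 x² + x − 12.9 = 0, giving x = 0.975 V (positive root), so V_SG = 1.58 V.
I_D = (V_DD − V_SG)/R = (13.5 − 1.58) / 29.5 = 0.404 mA.

V_SG = 1.58 V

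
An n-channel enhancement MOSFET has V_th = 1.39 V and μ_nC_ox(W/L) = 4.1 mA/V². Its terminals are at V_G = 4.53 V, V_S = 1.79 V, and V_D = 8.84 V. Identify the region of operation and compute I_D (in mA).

V_GS = V_G − V_S = 4.53 − 1.79 = 2.74 V; V_DS = V_D − V_S = 8.84 − 1.79 = 7.05 V.
V_ov = V_GS − V_th = 2.74 − 1.39 = 1.35 V.
Since V_DS = 7.05 V ≥ V_ov = 1.35 V, the device is in saturation.
I_D = ½ k_n V_ov² = 0.5 × 4.1 × 1.35² = 3.74 mA.

Saturation; I_D = 3.74 mA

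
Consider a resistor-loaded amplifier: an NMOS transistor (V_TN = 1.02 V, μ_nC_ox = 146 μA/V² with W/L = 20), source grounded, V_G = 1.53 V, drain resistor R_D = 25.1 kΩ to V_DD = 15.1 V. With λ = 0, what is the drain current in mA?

V_GS = V_G = 1.53 V, so V_ov = 1.53 − 1.02 = 0.51 V.
k_n = μ_nC_ox · (W/L) = 2.92 mA/V².
Assume saturation: I_D = ½ k_n V_ov² = 0.5 × 2.92 × 0.51² = 0.38 mA, giving V_DS = V_DD − I_D R_D = 15.1 − 0.38 × 25.1 = 5.57 V.
V_DS = 5.57 V ≥ V_ov = 0.51 V, confirming saturation.

I_D = 0.380 mA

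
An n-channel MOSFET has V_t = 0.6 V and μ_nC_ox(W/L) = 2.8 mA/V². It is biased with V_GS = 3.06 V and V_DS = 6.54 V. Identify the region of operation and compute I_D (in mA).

Saturation; I_D = 8.47 mA

V_ov = V_GS − V_t = 3.06 − 0.6 = 2.46 V.
Since V_DS = 6.54 V ≥ V_ov = 2.46 V, the device is in saturation.
I_D = ½ k_n V_ov² = 0.5 × 2.8 × 2.46² = 8.47 mA.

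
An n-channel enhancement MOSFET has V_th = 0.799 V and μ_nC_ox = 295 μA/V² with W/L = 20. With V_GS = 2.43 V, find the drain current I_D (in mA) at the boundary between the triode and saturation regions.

At the boundary V_DS = V_ov = V_GS − V_th = 2.43 − 0.799 = 1.63 V.
k_n = μ_nC_ox · (W/L) = 5.9 mA/V².
I_D = ½ k_n V_ov² = 0.5 × 5.9 × 1.63² = 7.85 mA.

I_D = 7.85 mA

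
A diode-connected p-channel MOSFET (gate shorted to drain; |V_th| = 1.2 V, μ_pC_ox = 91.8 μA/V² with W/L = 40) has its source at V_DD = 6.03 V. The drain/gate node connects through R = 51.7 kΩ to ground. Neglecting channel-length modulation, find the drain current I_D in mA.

With gate tied to drain, V_SG = V_SD ≥ V_SG − |V_th|, so the device is in saturation.
k_p = μ_pC_ox · (W/L) = 3.672 mA/V².
KCL at the drain: ½ k_p (V_SG − |V_th|)² = (V_DD − V_SG)/R.
Let x = V_SG − 1.2. Then 94.9 x² + x − 4.83 = 0, giving x = 0.22 V (positive root), so V_SG = 1.42 V.
I_D = (V_DD − V_SG)/R = (6.03 − 1.42) / 51.7 = 0.0892 mA.

I_D = 0.0892 mA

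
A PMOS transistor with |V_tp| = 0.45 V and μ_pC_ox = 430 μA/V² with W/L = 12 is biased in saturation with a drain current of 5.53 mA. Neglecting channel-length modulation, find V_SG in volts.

V_SG = 1.91 V

k_p = μ_pC_ox · (W/L) = 5.16 mA/V².
In saturation I_D = ½ k_p (V_SG − |V_tp|)², so V_SG − |V_tp| = √(2 I_D / k_p) = √(2 × 5.53 / 5.16) = 1.46 V.
V_SG = 0.45 + 1.46 = 1.91 V.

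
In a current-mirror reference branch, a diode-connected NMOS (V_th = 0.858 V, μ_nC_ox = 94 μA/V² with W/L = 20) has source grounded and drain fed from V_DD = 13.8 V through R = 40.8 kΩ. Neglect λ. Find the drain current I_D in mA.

I_D = 0.303 mA

With gate tied to drain, V_GS = V_DS ≥ V_GS − V_th, so the device is in saturation.
k_n = μ_nC_ox · (W/L) = 1.88 mA/V².
KCL at the drain: ½ k_n (V_GS − V_th)² = (V_DD − V_GS)/R.
Let x = V_GS − 0.858. Then 38.4 x² + x − 12.94 = 0, giving x = 0.568 V (positive root), so V_GS = 1.43 V.
I_D = (V_DD − V_GS)/R = (13.8 − 1.43) / 40.8 = 0.303 mA.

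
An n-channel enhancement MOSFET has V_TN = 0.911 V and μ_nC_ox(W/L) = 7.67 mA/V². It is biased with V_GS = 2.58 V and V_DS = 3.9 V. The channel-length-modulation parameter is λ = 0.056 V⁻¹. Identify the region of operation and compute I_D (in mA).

V_ov = V_GS − V_TN = 2.58 − 0.911 = 1.67 V.
Since V_DS = 3.9 V ≥ V_ov = 1.67 V, the device is in saturation.
I_D = ½ k_n V_ov² (1 + λ V_DS) = 0.5 × 7.67 × 1.67² × (1 + 0.056 × 3.9) = 13 mA.

Saturation; I_D = 13.0 mA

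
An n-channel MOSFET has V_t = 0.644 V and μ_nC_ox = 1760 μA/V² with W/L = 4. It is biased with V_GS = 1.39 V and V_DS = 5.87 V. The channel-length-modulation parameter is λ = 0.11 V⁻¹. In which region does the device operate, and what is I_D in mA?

Saturation; I_D = 3.22 mA

k_n = μ_nC_ox · (W/L) = 7.04 mA/V².
V_ov = V_GS − V_t = 1.39 − 0.644 = 0.746 V.
Since V_DS = 5.87 V ≥ V_ov = 0.746 V, the device is in saturation.
I_D = ½ k_n V_ov² (1 + λ V_DS) = 0.5 × 7.04 × 0.746² × (1 + 0.11 × 5.87) = 3.22 mA.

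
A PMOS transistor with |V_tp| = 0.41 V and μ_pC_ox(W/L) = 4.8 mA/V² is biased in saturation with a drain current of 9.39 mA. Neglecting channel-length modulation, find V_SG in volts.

V_SG = 2.39 V

In saturation I_D = ½ k_p (V_SG − |V_tp|)², so V_SG − |V_tp| = √(2 I_D / k_p) = √(2 × 9.39 / 4.8) = 1.98 V.
V_SG = 0.41 + 1.98 = 2.39 V.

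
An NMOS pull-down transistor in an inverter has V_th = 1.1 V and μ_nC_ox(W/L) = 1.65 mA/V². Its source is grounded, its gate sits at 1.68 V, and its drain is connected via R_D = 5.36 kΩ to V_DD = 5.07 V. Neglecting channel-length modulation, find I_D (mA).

I_D = 0.278 mA

V_GS = V_G = 1.68 V, so V_ov = 1.68 − 1.1 = 0.58 V.
Assume saturation: I_D = ½ k_n V_ov² = 0.5 × 1.65 × 0.58² = 0.278 mA, giving V_DS = V_DD − I_D R_D = 5.07 − 0.278 × 5.36 = 3.58 V.
V_DS = 3.58 V ≥ V_ov = 0.58 V, confirming saturation.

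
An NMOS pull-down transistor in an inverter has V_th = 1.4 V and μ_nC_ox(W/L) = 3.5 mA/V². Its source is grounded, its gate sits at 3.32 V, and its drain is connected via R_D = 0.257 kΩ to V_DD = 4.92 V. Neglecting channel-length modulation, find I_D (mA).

I_D = 6.45 mA

V_GS = V_G = 3.32 V, so V_ov = 3.32 − 1.4 = 1.92 V.
Assume saturation: I_D = ½ k_n V_ov² = 0.5 × 3.5 × 1.92² = 6.45 mA, giving V_DS = V_DD − I_D R_D = 4.92 − 6.45 × 0.257 = 3.26 V.
V_DS = 3.26 V ≥ V_ov = 1.92 V, confirming saturation.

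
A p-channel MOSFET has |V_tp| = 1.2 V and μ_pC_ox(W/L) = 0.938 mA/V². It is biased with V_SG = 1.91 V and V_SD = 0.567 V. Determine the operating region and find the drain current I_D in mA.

V_ov = V_SG − |V_tp| = 1.91 − 1.2 = 0.71 V.
Since V_SD = 0.567 V < V_ov = 0.71 V, the device is in the triode region.
I_D = k_p [V_ov · V_SD − ½ V_SD²] = 0.938 × [0.71 × 0.567 − 0.5 × 0.567²] = 0.227 mA.

Triode; I_D = 0.227 mA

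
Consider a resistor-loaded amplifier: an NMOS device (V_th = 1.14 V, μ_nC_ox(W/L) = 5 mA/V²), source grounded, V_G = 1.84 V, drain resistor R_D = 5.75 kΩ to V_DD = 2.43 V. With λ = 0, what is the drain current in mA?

V_GS = V_G = 1.84 V, so V_ov = 1.84 − 1.14 = 0.7 V.
Assume saturation: I_D = ½ k_n V_ov² = 0.5 × 5 × 0.7² = 1.23 mA, giving V_DS = V_DD − I_D R_D = 2.43 − 1.23 × 5.75 = -4.61 V.
But -4.61 V < V_ov = 0.7 V, so the device is actually in triode.
In triode I_D = k_n[V_ov V_DS − ½ V_DS²] and I_D = (V_DD − V_DS)/R_D. Equating: 14.4 V_DS² − 21.13 V_DS + 2.43 = 0, giving V_DS = 0.126 V (the root below V_ov).
I_D = (2.43 − 0.126) / 5.75 = 0.401 mA.

I_D = 0.401 mA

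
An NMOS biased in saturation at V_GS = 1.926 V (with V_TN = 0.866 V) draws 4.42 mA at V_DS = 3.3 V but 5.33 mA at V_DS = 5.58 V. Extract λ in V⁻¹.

With V_GS fixed, I_D ∝ (1 + λ V_DS) in saturation, so I_D2/I_D1 = (1 + λ V_DS2)/(1 + λ V_DS1).
5.33/4.42 = 1.206 = (1 + 5.58 λ)/(1 + 3.3 λ).
Solving: λ (I_D1 V_DS2 − I_D2 V_DS1) = I_D2 − I_D1, so λ = (5.33 − 4.42) / (4.42 × 5.58 − 5.33 × 3.3) = 0.91 / 7.07 = 0.129 V⁻¹.

λ = 0.129 V⁻¹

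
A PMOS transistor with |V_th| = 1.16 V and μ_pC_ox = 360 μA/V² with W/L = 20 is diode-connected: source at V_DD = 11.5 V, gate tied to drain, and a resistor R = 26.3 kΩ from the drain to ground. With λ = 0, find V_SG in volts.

With gate tied to drain, V_SG = V_SD ≥ V_SG − |V_th|, so the device is in saturation.
k_p = μ_pC_ox · (W/L) = 7.2 mA/V².
KCL at the drain: ½ k_p (V_SG − |V_th|)² = (V_DD − V_SG)/R.
Let x = V_SG − 1.16. Then 94.7 x² + x − 10.34 = 0, giving x = 0.325 V (positive root), so V_SG = 1.49 V.
I_D = (V_DD − V_SG)/R = (11.5 − 1.49) / 26.3 = 0.381 mA.

V_SG = 1.49 V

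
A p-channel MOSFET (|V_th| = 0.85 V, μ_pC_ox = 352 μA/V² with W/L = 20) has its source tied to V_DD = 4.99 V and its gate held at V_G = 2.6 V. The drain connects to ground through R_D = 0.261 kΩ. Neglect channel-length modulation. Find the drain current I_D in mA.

I_D = 8.35 mA

V_SG = V_DD − V_G = 4.99 − 2.6 = 2.39 V, so V_ov = 2.39 − 0.85 = 1.54 V.
k_p = μ_pC_ox · (W/L) = 7.04 mA/V².
Assume saturation: I_D = ½ k_p V_ov² = 0.5 × 7.04 × 1.54² = 8.35 mA, giving V_SD = V_DD − I_D R_D = 4.99 − 8.35 × 0.261 = 2.81 V.
V_SD = 2.81 V ≥ V_ov = 1.54 V, confirming saturation.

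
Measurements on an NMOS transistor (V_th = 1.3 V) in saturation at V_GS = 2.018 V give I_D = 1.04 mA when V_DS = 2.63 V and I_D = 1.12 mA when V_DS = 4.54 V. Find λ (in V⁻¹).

λ = 0.0450 V⁻¹

With V_GS fixed, I_D ∝ (1 + λ V_DS) in saturation, so I_D2/I_D1 = (1 + λ V_DS2)/(1 + λ V_DS1).
1.12/1.04 = 1.077 = (1 + 4.54 λ)/(1 + 2.63 λ).
Solving: λ (I_D1 V_DS2 − I_D2 V_DS1) = I_D2 − I_D1, so λ = (1.12 − 1.04) / (1.04 × 4.54 − 1.12 × 2.63) = 0.08 / 1.78 = 0.045 V⁻¹.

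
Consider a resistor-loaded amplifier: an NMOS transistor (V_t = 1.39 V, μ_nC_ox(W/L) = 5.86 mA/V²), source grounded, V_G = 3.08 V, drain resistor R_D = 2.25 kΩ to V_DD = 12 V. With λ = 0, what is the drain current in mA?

V_GS = V_G = 3.08 V, so V_ov = 3.08 − 1.39 = 1.69 V.
Assume saturation: I_D = ½ k_n V_ov² = 0.5 × 5.86 × 1.69² = 8.37 mA, giving V_DS = V_DD − I_D R_D = 12 − 8.37 × 2.25 = -6.83 V.
But -6.83 V < V_ov = 1.69 V, so the device is actually in triode.
In triode I_D = k_n[V_ov V_DS − ½ V_DS²] and I_D = (V_DD − V_DS)/R_D. Equating: 6.59 V_DS² − 23.28 V_DS + 12 = 0, giving V_DS = 0.627 V (the root below V_ov).
I_D = (12 − 0.627) / 2.25 = 5.05 mA.

I_D = 5.05 mA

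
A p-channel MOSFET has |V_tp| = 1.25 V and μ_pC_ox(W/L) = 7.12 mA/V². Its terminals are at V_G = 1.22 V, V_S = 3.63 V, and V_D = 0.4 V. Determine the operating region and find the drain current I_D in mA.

Saturation; I_D = 4.79 mA

V_SG = V_S − V_G = 3.63 − 1.22 = 2.41 V; V_SD = V_S − V_D = 3.63 − 0.4 = 3.23 V.
V_ov = V_SG − |V_tp| = 2.41 − 1.25 = 1.16 V.
Since V_SD = 3.23 V ≥ V_ov = 1.16 V, the device is in saturation.
I_D = ½ k_p V_ov² = 0.5 × 7.12 × 1.16² = 4.79 mA.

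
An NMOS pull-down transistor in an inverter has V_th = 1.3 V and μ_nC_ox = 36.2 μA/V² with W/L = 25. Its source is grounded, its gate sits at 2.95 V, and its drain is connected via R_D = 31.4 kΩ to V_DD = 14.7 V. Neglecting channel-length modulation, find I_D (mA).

I_D = 0.457 mA

V_GS = V_G = 2.95 V, so V_ov = 2.95 − 1.3 = 1.65 V.
k_n = μ_nC_ox · (W/L) = 0.905 mA/V².
Assume saturation: I_D = ½ k_n V_ov² = 0.5 × 0.905 × 1.65² = 1.23 mA, giving V_DS = V_DD − I_D R_D = 14.7 − 1.23 × 31.4 = -24 V.
But -24 V < V_ov = 1.65 V, so the device is actually in triode.
In triode I_D = k_n[V_ov V_DS − ½ V_DS²] and I_D = (V_DD − V_DS)/R_D. Equating: 14.2 V_DS² − 47.89 V_DS + 14.7 = 0, giving V_DS = 0.342 V (the root below V_ov).
I_D = (14.7 − 0.342) / 31.4 = 0.457 mA.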